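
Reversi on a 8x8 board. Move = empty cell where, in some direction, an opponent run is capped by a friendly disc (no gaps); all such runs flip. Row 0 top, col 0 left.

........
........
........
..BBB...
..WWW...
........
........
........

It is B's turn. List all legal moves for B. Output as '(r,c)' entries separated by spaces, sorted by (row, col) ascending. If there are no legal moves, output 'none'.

(3,1): no bracket -> illegal
(3,5): no bracket -> illegal
(4,1): no bracket -> illegal
(4,5): no bracket -> illegal
(5,1): flips 1 -> legal
(5,2): flips 2 -> legal
(5,3): flips 1 -> legal
(5,4): flips 2 -> legal
(5,5): flips 1 -> legal

Answer: (5,1) (5,2) (5,3) (5,4) (5,5)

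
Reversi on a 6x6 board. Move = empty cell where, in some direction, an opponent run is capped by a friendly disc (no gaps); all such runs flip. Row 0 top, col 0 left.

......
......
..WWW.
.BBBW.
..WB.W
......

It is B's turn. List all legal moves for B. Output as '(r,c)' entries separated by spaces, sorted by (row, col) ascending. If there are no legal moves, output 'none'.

(1,1): flips 1 -> legal
(1,2): flips 1 -> legal
(1,3): flips 2 -> legal
(1,4): flips 1 -> legal
(1,5): flips 1 -> legal
(2,1): no bracket -> illegal
(2,5): flips 1 -> legal
(3,5): flips 1 -> legal
(4,1): flips 1 -> legal
(4,4): no bracket -> illegal
(5,1): flips 1 -> legal
(5,2): flips 1 -> legal
(5,3): flips 1 -> legal
(5,4): no bracket -> illegal
(5,5): no bracket -> illegal

Answer: (1,1) (1,2) (1,3) (1,4) (1,5) (2,5) (3,5) (4,1) (5,1) (5,2) (5,3)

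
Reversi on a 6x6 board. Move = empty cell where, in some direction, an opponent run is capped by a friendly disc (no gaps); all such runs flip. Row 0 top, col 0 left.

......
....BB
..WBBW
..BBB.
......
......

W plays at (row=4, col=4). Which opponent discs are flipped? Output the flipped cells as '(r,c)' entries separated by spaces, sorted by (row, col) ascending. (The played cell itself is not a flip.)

Dir NW: opp run (3,3) capped by W -> flip
Dir N: opp run (3,4) (2,4) (1,4), next='.' -> no flip
Dir NE: first cell '.' (not opp) -> no flip
Dir W: first cell '.' (not opp) -> no flip
Dir E: first cell '.' (not opp) -> no flip
Dir SW: first cell '.' (not opp) -> no flip
Dir S: first cell '.' (not opp) -> no flip
Dir SE: first cell '.' (not opp) -> no flip

Answer: (3,3)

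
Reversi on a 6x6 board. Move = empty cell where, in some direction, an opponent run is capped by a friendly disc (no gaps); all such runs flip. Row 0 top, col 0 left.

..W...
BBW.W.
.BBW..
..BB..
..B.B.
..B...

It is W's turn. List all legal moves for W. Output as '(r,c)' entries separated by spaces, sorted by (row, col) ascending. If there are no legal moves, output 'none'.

Answer: (2,0) (3,0) (4,1) (4,3)

Derivation:
(0,0): no bracket -> illegal
(0,1): no bracket -> illegal
(1,3): no bracket -> illegal
(2,0): flips 3 -> legal
(2,4): no bracket -> illegal
(3,0): flips 1 -> legal
(3,1): no bracket -> illegal
(3,4): no bracket -> illegal
(3,5): no bracket -> illegal
(4,1): flips 1 -> legal
(4,3): flips 1 -> legal
(4,5): no bracket -> illegal
(5,1): no bracket -> illegal
(5,3): no bracket -> illegal
(5,4): no bracket -> illegal
(5,5): no bracket -> illegal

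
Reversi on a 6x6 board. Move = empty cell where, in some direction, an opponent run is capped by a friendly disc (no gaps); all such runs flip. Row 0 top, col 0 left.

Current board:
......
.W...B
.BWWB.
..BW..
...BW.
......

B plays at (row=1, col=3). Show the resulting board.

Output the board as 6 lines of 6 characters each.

Place B at (1,3); scan 8 dirs for brackets.
Dir NW: first cell '.' (not opp) -> no flip
Dir N: first cell '.' (not opp) -> no flip
Dir NE: first cell '.' (not opp) -> no flip
Dir W: first cell '.' (not opp) -> no flip
Dir E: first cell '.' (not opp) -> no flip
Dir SW: opp run (2,2), next='.' -> no flip
Dir S: opp run (2,3) (3,3) capped by B -> flip
Dir SE: first cell 'B' (not opp) -> no flip
All flips: (2,3) (3,3)

Answer: ......
.W.B.B
.BWBB.
..BB..
...BW.
......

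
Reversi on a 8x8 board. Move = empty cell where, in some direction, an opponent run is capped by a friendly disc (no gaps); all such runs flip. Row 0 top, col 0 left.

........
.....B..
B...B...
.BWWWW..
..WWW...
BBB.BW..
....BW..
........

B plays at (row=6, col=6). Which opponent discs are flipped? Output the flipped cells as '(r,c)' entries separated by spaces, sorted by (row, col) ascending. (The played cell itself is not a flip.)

Answer: (6,5)

Derivation:
Dir NW: opp run (5,5) (4,4) (3,3), next='.' -> no flip
Dir N: first cell '.' (not opp) -> no flip
Dir NE: first cell '.' (not opp) -> no flip
Dir W: opp run (6,5) capped by B -> flip
Dir E: first cell '.' (not opp) -> no flip
Dir SW: first cell '.' (not opp) -> no flip
Dir S: first cell '.' (not opp) -> no flip
Dir SE: first cell '.' (not opp) -> no flip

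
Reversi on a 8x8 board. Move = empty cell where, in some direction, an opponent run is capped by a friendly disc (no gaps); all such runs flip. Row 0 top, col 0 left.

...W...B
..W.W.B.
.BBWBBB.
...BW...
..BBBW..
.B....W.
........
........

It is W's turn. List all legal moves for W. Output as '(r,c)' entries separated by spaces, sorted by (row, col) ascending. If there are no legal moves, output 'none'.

Answer: (2,0) (2,7) (3,0) (3,2) (3,6) (4,1) (5,2) (5,3) (5,4)

Derivation:
(0,5): no bracket -> illegal
(0,6): no bracket -> illegal
(1,0): no bracket -> illegal
(1,1): no bracket -> illegal
(1,3): no bracket -> illegal
(1,5): no bracket -> illegal
(1,7): no bracket -> illegal
(2,0): flips 2 -> legal
(2,7): flips 3 -> legal
(3,0): flips 1 -> legal
(3,1): no bracket -> illegal
(3,2): flips 2 -> legal
(3,5): no bracket -> illegal
(3,6): flips 1 -> legal
(3,7): no bracket -> illegal
(4,0): no bracket -> illegal
(4,1): flips 3 -> legal
(5,0): no bracket -> illegal
(5,2): flips 1 -> legal
(5,3): flips 2 -> legal
(5,4): flips 1 -> legal
(5,5): no bracket -> illegal
(6,0): no bracket -> illegal
(6,1): no bracket -> illegal
(6,2): no bracket -> illegal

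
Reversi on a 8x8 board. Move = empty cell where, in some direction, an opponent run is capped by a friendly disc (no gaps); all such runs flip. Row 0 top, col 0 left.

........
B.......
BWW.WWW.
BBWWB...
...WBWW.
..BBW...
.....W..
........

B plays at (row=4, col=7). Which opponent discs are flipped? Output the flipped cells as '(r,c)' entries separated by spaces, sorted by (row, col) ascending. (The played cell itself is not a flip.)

Dir NW: first cell '.' (not opp) -> no flip
Dir N: first cell '.' (not opp) -> no flip
Dir NE: edge -> no flip
Dir W: opp run (4,6) (4,5) capped by B -> flip
Dir E: edge -> no flip
Dir SW: first cell '.' (not opp) -> no flip
Dir S: first cell '.' (not opp) -> no flip
Dir SE: edge -> no flip

Answer: (4,5) (4,6)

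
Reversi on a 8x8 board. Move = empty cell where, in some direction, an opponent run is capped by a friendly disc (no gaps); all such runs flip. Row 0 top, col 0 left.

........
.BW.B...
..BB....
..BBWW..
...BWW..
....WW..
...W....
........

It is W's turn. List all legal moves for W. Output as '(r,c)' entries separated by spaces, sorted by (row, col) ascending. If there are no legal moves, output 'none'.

Answer: (0,0) (1,0) (2,1) (3,1) (4,2) (5,2)

Derivation:
(0,0): flips 3 -> legal
(0,1): no bracket -> illegal
(0,2): no bracket -> illegal
(0,3): no bracket -> illegal
(0,4): no bracket -> illegal
(0,5): no bracket -> illegal
(1,0): flips 1 -> legal
(1,3): no bracket -> illegal
(1,5): no bracket -> illegal
(2,0): no bracket -> illegal
(2,1): flips 2 -> legal
(2,4): no bracket -> illegal
(2,5): no bracket -> illegal
(3,1): flips 2 -> legal
(4,1): no bracket -> illegal
(4,2): flips 3 -> legal
(5,2): flips 1 -> legal
(5,3): no bracket -> illegal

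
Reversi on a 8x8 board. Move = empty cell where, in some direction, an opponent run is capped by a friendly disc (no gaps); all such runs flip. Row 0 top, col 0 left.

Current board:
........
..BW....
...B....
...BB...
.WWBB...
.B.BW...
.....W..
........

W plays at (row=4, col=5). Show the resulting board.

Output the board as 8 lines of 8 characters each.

Place W at (4,5); scan 8 dirs for brackets.
Dir NW: opp run (3,4) (2,3) (1,2), next='.' -> no flip
Dir N: first cell '.' (not opp) -> no flip
Dir NE: first cell '.' (not opp) -> no flip
Dir W: opp run (4,4) (4,3) capped by W -> flip
Dir E: first cell '.' (not opp) -> no flip
Dir SW: first cell 'W' (not opp) -> no flip
Dir S: first cell '.' (not opp) -> no flip
Dir SE: first cell '.' (not opp) -> no flip
All flips: (4,3) (4,4)

Answer: ........
..BW....
...B....
...BB...
.WWWWW..
.B.BW...
.....W..
........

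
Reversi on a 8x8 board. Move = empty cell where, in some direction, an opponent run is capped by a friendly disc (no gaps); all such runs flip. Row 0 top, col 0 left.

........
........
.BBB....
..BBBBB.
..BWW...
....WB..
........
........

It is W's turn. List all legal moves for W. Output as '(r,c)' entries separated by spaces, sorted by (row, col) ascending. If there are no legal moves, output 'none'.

Answer: (1,0) (1,1) (1,3) (2,4) (2,5) (2,6) (4,1) (5,6) (6,6)

Derivation:
(1,0): flips 2 -> legal
(1,1): flips 2 -> legal
(1,2): no bracket -> illegal
(1,3): flips 2 -> legal
(1,4): no bracket -> illegal
(2,0): no bracket -> illegal
(2,4): flips 1 -> legal
(2,5): flips 1 -> legal
(2,6): flips 1 -> legal
(2,7): no bracket -> illegal
(3,0): no bracket -> illegal
(3,1): no bracket -> illegal
(3,7): no bracket -> illegal
(4,1): flips 1 -> legal
(4,5): no bracket -> illegal
(4,6): no bracket -> illegal
(4,7): no bracket -> illegal
(5,1): no bracket -> illegal
(5,2): no bracket -> illegal
(5,3): no bracket -> illegal
(5,6): flips 1 -> legal
(6,4): no bracket -> illegal
(6,5): no bracket -> illegal
(6,6): flips 1 -> legal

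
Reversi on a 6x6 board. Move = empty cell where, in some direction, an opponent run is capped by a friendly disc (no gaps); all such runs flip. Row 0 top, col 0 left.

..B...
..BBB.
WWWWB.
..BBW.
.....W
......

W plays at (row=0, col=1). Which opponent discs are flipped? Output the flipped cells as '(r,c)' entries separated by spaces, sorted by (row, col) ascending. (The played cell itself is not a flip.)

Dir NW: edge -> no flip
Dir N: edge -> no flip
Dir NE: edge -> no flip
Dir W: first cell '.' (not opp) -> no flip
Dir E: opp run (0,2), next='.' -> no flip
Dir SW: first cell '.' (not opp) -> no flip
Dir S: first cell '.' (not opp) -> no flip
Dir SE: opp run (1,2) capped by W -> flip

Answer: (1,2)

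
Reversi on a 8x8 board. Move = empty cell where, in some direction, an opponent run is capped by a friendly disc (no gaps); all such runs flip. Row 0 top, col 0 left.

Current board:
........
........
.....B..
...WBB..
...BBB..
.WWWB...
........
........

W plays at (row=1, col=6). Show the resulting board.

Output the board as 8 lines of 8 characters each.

Place W at (1,6); scan 8 dirs for brackets.
Dir NW: first cell '.' (not opp) -> no flip
Dir N: first cell '.' (not opp) -> no flip
Dir NE: first cell '.' (not opp) -> no flip
Dir W: first cell '.' (not opp) -> no flip
Dir E: first cell '.' (not opp) -> no flip
Dir SW: opp run (2,5) (3,4) (4,3) capped by W -> flip
Dir S: first cell '.' (not opp) -> no flip
Dir SE: first cell '.' (not opp) -> no flip
All flips: (2,5) (3,4) (4,3)

Answer: ........
......W.
.....W..
...WWB..
...WBB..
.WWWB...
........
........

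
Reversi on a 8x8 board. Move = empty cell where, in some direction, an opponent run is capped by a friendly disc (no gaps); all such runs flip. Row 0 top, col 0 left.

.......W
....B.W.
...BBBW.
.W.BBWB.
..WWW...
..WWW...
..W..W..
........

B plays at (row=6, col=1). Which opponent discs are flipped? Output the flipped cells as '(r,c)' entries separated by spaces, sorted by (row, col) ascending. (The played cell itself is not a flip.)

Dir NW: first cell '.' (not opp) -> no flip
Dir N: first cell '.' (not opp) -> no flip
Dir NE: opp run (5,2) (4,3) capped by B -> flip
Dir W: first cell '.' (not opp) -> no flip
Dir E: opp run (6,2), next='.' -> no flip
Dir SW: first cell '.' (not opp) -> no flip
Dir S: first cell '.' (not opp) -> no flip
Dir SE: first cell '.' (not opp) -> no flip

Answer: (4,3) (5,2)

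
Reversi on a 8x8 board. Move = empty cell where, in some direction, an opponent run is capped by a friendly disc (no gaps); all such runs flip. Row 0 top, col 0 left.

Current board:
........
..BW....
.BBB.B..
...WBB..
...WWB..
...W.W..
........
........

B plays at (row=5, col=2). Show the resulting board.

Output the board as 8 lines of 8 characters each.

Answer: ........
..BW....
.BBB.B..
...WBB..
...BWB..
..BW.W..
........
........

Derivation:
Place B at (5,2); scan 8 dirs for brackets.
Dir NW: first cell '.' (not opp) -> no flip
Dir N: first cell '.' (not opp) -> no flip
Dir NE: opp run (4,3) capped by B -> flip
Dir W: first cell '.' (not opp) -> no flip
Dir E: opp run (5,3), next='.' -> no flip
Dir SW: first cell '.' (not opp) -> no flip
Dir S: first cell '.' (not opp) -> no flip
Dir SE: first cell '.' (not opp) -> no flip
All flips: (4,3)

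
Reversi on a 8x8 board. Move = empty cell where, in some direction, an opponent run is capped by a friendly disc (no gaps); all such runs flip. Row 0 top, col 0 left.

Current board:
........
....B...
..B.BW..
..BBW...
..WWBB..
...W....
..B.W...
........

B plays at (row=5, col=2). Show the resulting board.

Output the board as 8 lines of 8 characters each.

Answer: ........
....B...
..B.BW..
..BBW...
..BWBB..
..BW....
..B.W...
........

Derivation:
Place B at (5,2); scan 8 dirs for brackets.
Dir NW: first cell '.' (not opp) -> no flip
Dir N: opp run (4,2) capped by B -> flip
Dir NE: opp run (4,3) (3,4) (2,5), next='.' -> no flip
Dir W: first cell '.' (not opp) -> no flip
Dir E: opp run (5,3), next='.' -> no flip
Dir SW: first cell '.' (not opp) -> no flip
Dir S: first cell 'B' (not opp) -> no flip
Dir SE: first cell '.' (not opp) -> no flip
All flips: (4,2)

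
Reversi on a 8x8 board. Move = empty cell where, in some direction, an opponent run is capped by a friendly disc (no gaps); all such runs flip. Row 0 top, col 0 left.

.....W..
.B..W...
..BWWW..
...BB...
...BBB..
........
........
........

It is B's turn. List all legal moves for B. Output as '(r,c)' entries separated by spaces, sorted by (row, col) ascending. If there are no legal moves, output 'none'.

Answer: (0,4) (1,2) (1,3) (1,5) (1,6) (2,6)

Derivation:
(0,3): no bracket -> illegal
(0,4): flips 2 -> legal
(0,6): no bracket -> illegal
(1,2): flips 1 -> legal
(1,3): flips 1 -> legal
(1,5): flips 1 -> legal
(1,6): flips 1 -> legal
(2,6): flips 3 -> legal
(3,2): no bracket -> illegal
(3,5): no bracket -> illegal
(3,6): no bracket -> illegal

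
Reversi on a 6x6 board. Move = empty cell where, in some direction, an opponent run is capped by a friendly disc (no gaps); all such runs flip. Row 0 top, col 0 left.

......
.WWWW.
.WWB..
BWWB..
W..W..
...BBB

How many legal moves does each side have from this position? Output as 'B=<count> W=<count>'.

Answer: B=8 W=4

Derivation:
-- B to move --
(0,0): flips 2 -> legal
(0,1): flips 1 -> legal
(0,2): no bracket -> illegal
(0,3): flips 3 -> legal
(0,4): no bracket -> illegal
(0,5): flips 1 -> legal
(1,0): flips 3 -> legal
(1,5): no bracket -> illegal
(2,0): flips 2 -> legal
(2,4): no bracket -> illegal
(2,5): no bracket -> illegal
(3,4): no bracket -> illegal
(4,1): flips 1 -> legal
(4,2): no bracket -> illegal
(4,4): no bracket -> illegal
(5,0): flips 1 -> legal
(5,1): no bracket -> illegal
(5,2): no bracket -> illegal
B mobility = 8
-- W to move --
(2,0): flips 1 -> legal
(2,4): flips 1 -> legal
(3,4): flips 2 -> legal
(4,1): no bracket -> illegal
(4,2): no bracket -> illegal
(4,4): flips 1 -> legal
(4,5): no bracket -> illegal
(5,2): no bracket -> illegal
W mobility = 4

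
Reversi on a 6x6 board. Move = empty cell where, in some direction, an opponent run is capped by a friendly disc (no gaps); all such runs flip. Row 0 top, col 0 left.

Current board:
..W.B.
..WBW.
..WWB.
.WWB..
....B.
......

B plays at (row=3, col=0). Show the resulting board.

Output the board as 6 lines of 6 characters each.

Place B at (3,0); scan 8 dirs for brackets.
Dir NW: edge -> no flip
Dir N: first cell '.' (not opp) -> no flip
Dir NE: first cell '.' (not opp) -> no flip
Dir W: edge -> no flip
Dir E: opp run (3,1) (3,2) capped by B -> flip
Dir SW: edge -> no flip
Dir S: first cell '.' (not opp) -> no flip
Dir SE: first cell '.' (not opp) -> no flip
All flips: (3,1) (3,2)

Answer: ..W.B.
..WBW.
..WWB.
BBBB..
....B.
......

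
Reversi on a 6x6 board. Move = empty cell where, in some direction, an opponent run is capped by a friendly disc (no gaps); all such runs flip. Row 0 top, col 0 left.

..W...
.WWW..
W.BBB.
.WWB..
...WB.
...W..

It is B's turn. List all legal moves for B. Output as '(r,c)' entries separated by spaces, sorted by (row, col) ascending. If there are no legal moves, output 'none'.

(0,0): flips 1 -> legal
(0,1): flips 1 -> legal
(0,3): flips 1 -> legal
(0,4): flips 1 -> legal
(1,0): no bracket -> illegal
(1,4): no bracket -> illegal
(2,1): no bracket -> illegal
(3,0): flips 2 -> legal
(3,4): no bracket -> illegal
(4,0): flips 1 -> legal
(4,1): flips 1 -> legal
(4,2): flips 2 -> legal
(5,2): no bracket -> illegal
(5,4): no bracket -> illegal

Answer: (0,0) (0,1) (0,3) (0,4) (3,0) (4,0) (4,1) (4,2)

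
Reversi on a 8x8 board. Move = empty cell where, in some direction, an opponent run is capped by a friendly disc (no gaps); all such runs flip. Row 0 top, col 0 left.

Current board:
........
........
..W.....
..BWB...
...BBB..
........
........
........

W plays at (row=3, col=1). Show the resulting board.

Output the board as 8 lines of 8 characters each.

Place W at (3,1); scan 8 dirs for brackets.
Dir NW: first cell '.' (not opp) -> no flip
Dir N: first cell '.' (not opp) -> no flip
Dir NE: first cell 'W' (not opp) -> no flip
Dir W: first cell '.' (not opp) -> no flip
Dir E: opp run (3,2) capped by W -> flip
Dir SW: first cell '.' (not opp) -> no flip
Dir S: first cell '.' (not opp) -> no flip
Dir SE: first cell '.' (not opp) -> no flip
All flips: (3,2)

Answer: ........
........
..W.....
.WWWB...
...BBB..
........
........
........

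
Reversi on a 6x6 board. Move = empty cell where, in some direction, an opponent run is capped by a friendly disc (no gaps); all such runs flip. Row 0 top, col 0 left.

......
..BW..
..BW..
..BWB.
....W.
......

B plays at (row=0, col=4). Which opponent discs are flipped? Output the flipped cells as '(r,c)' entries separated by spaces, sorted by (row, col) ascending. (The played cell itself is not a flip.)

Answer: (1,3)

Derivation:
Dir NW: edge -> no flip
Dir N: edge -> no flip
Dir NE: edge -> no flip
Dir W: first cell '.' (not opp) -> no flip
Dir E: first cell '.' (not opp) -> no flip
Dir SW: opp run (1,3) capped by B -> flip
Dir S: first cell '.' (not opp) -> no flip
Dir SE: first cell '.' (not opp) -> no flip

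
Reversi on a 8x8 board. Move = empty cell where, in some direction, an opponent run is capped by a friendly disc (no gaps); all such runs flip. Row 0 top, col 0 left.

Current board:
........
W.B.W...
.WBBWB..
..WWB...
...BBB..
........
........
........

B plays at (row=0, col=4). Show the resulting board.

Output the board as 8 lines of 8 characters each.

Place B at (0,4); scan 8 dirs for brackets.
Dir NW: edge -> no flip
Dir N: edge -> no flip
Dir NE: edge -> no flip
Dir W: first cell '.' (not opp) -> no flip
Dir E: first cell '.' (not opp) -> no flip
Dir SW: first cell '.' (not opp) -> no flip
Dir S: opp run (1,4) (2,4) capped by B -> flip
Dir SE: first cell '.' (not opp) -> no flip
All flips: (1,4) (2,4)

Answer: ....B...
W.B.B...
.WBBBB..
..WWB...
...BBB..
........
........
........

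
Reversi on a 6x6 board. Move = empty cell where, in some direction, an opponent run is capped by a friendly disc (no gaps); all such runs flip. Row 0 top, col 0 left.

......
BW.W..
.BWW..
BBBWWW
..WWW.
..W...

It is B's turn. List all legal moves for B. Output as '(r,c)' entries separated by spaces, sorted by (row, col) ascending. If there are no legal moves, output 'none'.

Answer: (0,1) (0,4) (1,2) (1,4) (2,4) (5,3) (5,4)

Derivation:
(0,0): no bracket -> illegal
(0,1): flips 1 -> legal
(0,2): no bracket -> illegal
(0,3): no bracket -> illegal
(0,4): flips 2 -> legal
(1,2): flips 2 -> legal
(1,4): flips 1 -> legal
(2,0): no bracket -> illegal
(2,4): flips 2 -> legal
(2,5): no bracket -> illegal
(4,1): no bracket -> illegal
(4,5): no bracket -> illegal
(5,1): no bracket -> illegal
(5,3): flips 1 -> legal
(5,4): flips 1 -> legal
(5,5): no bracket -> illegal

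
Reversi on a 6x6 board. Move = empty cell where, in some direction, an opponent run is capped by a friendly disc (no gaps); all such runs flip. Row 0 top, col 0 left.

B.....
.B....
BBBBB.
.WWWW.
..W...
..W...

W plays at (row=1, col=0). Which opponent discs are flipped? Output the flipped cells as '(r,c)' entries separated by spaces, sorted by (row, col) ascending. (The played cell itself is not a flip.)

Dir NW: edge -> no flip
Dir N: opp run (0,0), next=edge -> no flip
Dir NE: first cell '.' (not opp) -> no flip
Dir W: edge -> no flip
Dir E: opp run (1,1), next='.' -> no flip
Dir SW: edge -> no flip
Dir S: opp run (2,0), next='.' -> no flip
Dir SE: opp run (2,1) capped by W -> flip

Answer: (2,1)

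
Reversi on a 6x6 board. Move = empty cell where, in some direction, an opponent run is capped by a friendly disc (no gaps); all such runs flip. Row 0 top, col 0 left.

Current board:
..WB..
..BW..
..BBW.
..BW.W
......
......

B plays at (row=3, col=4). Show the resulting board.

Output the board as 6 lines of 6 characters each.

Answer: ..WB..
..BW..
..BBW.
..BBBW
......
......

Derivation:
Place B at (3,4); scan 8 dirs for brackets.
Dir NW: first cell 'B' (not opp) -> no flip
Dir N: opp run (2,4), next='.' -> no flip
Dir NE: first cell '.' (not opp) -> no flip
Dir W: opp run (3,3) capped by B -> flip
Dir E: opp run (3,5), next=edge -> no flip
Dir SW: first cell '.' (not opp) -> no flip
Dir S: first cell '.' (not opp) -> no flip
Dir SE: first cell '.' (not opp) -> no flip
All flips: (3,3)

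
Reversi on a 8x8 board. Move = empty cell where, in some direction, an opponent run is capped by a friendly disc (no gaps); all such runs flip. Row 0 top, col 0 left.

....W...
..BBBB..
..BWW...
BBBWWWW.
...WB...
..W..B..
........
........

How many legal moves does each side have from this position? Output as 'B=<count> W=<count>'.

Answer: B=8 W=14

Derivation:
-- B to move --
(0,3): no bracket -> illegal
(0,5): no bracket -> illegal
(2,5): flips 2 -> legal
(2,6): flips 1 -> legal
(2,7): no bracket -> illegal
(3,7): flips 4 -> legal
(4,1): no bracket -> illegal
(4,2): flips 3 -> legal
(4,5): flips 2 -> legal
(4,6): flips 2 -> legal
(4,7): no bracket -> illegal
(5,1): no bracket -> illegal
(5,3): flips 3 -> legal
(5,4): flips 1 -> legal
(6,1): no bracket -> illegal
(6,2): no bracket -> illegal
(6,3): no bracket -> illegal
B mobility = 8
-- W to move --
(0,1): flips 1 -> legal
(0,2): flips 1 -> legal
(0,3): flips 1 -> legal
(0,5): flips 1 -> legal
(0,6): flips 1 -> legal
(1,1): flips 1 -> legal
(1,6): no bracket -> illegal
(2,0): no bracket -> illegal
(2,1): flips 2 -> legal
(2,5): no bracket -> illegal
(2,6): flips 1 -> legal
(4,0): flips 3 -> legal
(4,1): flips 1 -> legal
(4,2): no bracket -> illegal
(4,5): flips 1 -> legal
(4,6): no bracket -> illegal
(5,3): flips 1 -> legal
(5,4): flips 1 -> legal
(5,6): no bracket -> illegal
(6,4): no bracket -> illegal
(6,5): no bracket -> illegal
(6,6): flips 2 -> legal
W mobility = 14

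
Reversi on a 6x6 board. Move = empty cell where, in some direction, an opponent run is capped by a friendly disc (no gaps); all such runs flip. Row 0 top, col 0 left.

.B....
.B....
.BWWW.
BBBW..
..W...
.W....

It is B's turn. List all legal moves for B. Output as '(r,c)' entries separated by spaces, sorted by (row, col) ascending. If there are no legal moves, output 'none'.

(1,2): flips 1 -> legal
(1,3): flips 1 -> legal
(1,4): flips 1 -> legal
(1,5): no bracket -> illegal
(2,5): flips 3 -> legal
(3,4): flips 1 -> legal
(3,5): no bracket -> illegal
(4,0): no bracket -> illegal
(4,1): no bracket -> illegal
(4,3): no bracket -> illegal
(4,4): flips 2 -> legal
(5,0): no bracket -> illegal
(5,2): flips 1 -> legal
(5,3): flips 1 -> legal

Answer: (1,2) (1,3) (1,4) (2,5) (3,4) (4,4) (5,2) (5,3)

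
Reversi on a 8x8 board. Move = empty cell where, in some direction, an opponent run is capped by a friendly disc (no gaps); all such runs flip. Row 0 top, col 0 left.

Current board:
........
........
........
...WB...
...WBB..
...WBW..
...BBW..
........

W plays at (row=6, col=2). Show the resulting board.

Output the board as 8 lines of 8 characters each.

Answer: ........
........
........
...WB...
...WBB..
...WBW..
..WWWW..
........

Derivation:
Place W at (6,2); scan 8 dirs for brackets.
Dir NW: first cell '.' (not opp) -> no flip
Dir N: first cell '.' (not opp) -> no flip
Dir NE: first cell 'W' (not opp) -> no flip
Dir W: first cell '.' (not opp) -> no flip
Dir E: opp run (6,3) (6,4) capped by W -> flip
Dir SW: first cell '.' (not opp) -> no flip
Dir S: first cell '.' (not opp) -> no flip
Dir SE: first cell '.' (not opp) -> no flip
All flips: (6,3) (6,4)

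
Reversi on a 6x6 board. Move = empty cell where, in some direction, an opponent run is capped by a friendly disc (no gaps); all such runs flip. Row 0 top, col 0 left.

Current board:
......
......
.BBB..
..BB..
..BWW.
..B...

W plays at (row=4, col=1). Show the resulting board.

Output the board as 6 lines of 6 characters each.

Answer: ......
......
.BBB..
..BB..
.WWWW.
..B...

Derivation:
Place W at (4,1); scan 8 dirs for brackets.
Dir NW: first cell '.' (not opp) -> no flip
Dir N: first cell '.' (not opp) -> no flip
Dir NE: opp run (3,2) (2,3), next='.' -> no flip
Dir W: first cell '.' (not opp) -> no flip
Dir E: opp run (4,2) capped by W -> flip
Dir SW: first cell '.' (not opp) -> no flip
Dir S: first cell '.' (not opp) -> no flip
Dir SE: opp run (5,2), next=edge -> no flip
All flips: (4,2)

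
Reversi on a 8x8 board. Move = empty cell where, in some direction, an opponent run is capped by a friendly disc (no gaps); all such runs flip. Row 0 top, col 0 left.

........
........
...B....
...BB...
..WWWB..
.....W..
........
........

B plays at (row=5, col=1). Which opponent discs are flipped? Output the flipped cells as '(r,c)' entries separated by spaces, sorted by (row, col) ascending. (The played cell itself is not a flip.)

Answer: (4,2)

Derivation:
Dir NW: first cell '.' (not opp) -> no flip
Dir N: first cell '.' (not opp) -> no flip
Dir NE: opp run (4,2) capped by B -> flip
Dir W: first cell '.' (not opp) -> no flip
Dir E: first cell '.' (not opp) -> no flip
Dir SW: first cell '.' (not opp) -> no flip
Dir S: first cell '.' (not opp) -> no flip
Dir SE: first cell '.' (not opp) -> no flip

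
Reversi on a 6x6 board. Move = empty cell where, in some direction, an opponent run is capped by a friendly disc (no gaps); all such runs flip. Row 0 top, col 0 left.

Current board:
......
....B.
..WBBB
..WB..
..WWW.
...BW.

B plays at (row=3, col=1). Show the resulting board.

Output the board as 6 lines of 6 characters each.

Answer: ......
....B.
..WBBB
.BBB..
..BWW.
...BW.

Derivation:
Place B at (3,1); scan 8 dirs for brackets.
Dir NW: first cell '.' (not opp) -> no flip
Dir N: first cell '.' (not opp) -> no flip
Dir NE: opp run (2,2), next='.' -> no flip
Dir W: first cell '.' (not opp) -> no flip
Dir E: opp run (3,2) capped by B -> flip
Dir SW: first cell '.' (not opp) -> no flip
Dir S: first cell '.' (not opp) -> no flip
Dir SE: opp run (4,2) capped by B -> flip
All flips: (3,2) (4,2)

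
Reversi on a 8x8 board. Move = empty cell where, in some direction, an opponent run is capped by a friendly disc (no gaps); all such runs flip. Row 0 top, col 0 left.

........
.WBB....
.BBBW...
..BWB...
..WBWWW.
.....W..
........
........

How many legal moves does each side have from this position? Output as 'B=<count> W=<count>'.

Answer: B=12 W=8

Derivation:
-- B to move --
(0,0): flips 1 -> legal
(0,1): flips 1 -> legal
(0,2): no bracket -> illegal
(1,0): flips 1 -> legal
(1,4): flips 1 -> legal
(1,5): no bracket -> illegal
(2,0): no bracket -> illegal
(2,5): flips 1 -> legal
(3,1): no bracket -> illegal
(3,5): flips 1 -> legal
(3,6): no bracket -> illegal
(3,7): no bracket -> illegal
(4,1): flips 1 -> legal
(4,7): flips 3 -> legal
(5,1): no bracket -> illegal
(5,2): flips 1 -> legal
(5,3): no bracket -> illegal
(5,4): flips 1 -> legal
(5,6): flips 1 -> legal
(5,7): no bracket -> illegal
(6,4): no bracket -> illegal
(6,5): no bracket -> illegal
(6,6): flips 3 -> legal
B mobility = 12
-- W to move --
(0,1): flips 3 -> legal
(0,2): flips 4 -> legal
(0,3): flips 2 -> legal
(0,4): no bracket -> illegal
(1,0): no bracket -> illegal
(1,4): flips 2 -> legal
(2,0): flips 3 -> legal
(2,5): no bracket -> illegal
(3,0): no bracket -> illegal
(3,1): flips 2 -> legal
(3,5): flips 1 -> legal
(4,1): no bracket -> illegal
(5,2): no bracket -> illegal
(5,3): flips 1 -> legal
(5,4): no bracket -> illegal
W mobility = 8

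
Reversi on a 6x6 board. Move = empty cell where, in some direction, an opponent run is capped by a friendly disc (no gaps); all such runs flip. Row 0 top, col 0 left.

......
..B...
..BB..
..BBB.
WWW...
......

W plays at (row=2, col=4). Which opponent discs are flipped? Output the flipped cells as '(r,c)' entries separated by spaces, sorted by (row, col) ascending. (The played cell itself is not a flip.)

Answer: (3,3)

Derivation:
Dir NW: first cell '.' (not opp) -> no flip
Dir N: first cell '.' (not opp) -> no flip
Dir NE: first cell '.' (not opp) -> no flip
Dir W: opp run (2,3) (2,2), next='.' -> no flip
Dir E: first cell '.' (not opp) -> no flip
Dir SW: opp run (3,3) capped by W -> flip
Dir S: opp run (3,4), next='.' -> no flip
Dir SE: first cell '.' (not opp) -> no flip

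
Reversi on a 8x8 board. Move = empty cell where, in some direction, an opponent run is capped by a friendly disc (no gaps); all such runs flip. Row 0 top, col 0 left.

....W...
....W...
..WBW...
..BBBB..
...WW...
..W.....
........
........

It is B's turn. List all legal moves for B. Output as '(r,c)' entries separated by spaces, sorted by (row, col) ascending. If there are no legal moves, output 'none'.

(0,3): no bracket -> illegal
(0,5): flips 1 -> legal
(1,1): flips 1 -> legal
(1,2): flips 1 -> legal
(1,3): flips 1 -> legal
(1,5): flips 1 -> legal
(2,1): flips 1 -> legal
(2,5): flips 1 -> legal
(3,1): no bracket -> illegal
(4,1): no bracket -> illegal
(4,2): no bracket -> illegal
(4,5): no bracket -> illegal
(5,1): no bracket -> illegal
(5,3): flips 2 -> legal
(5,4): flips 2 -> legal
(5,5): flips 1 -> legal
(6,1): flips 2 -> legal
(6,2): no bracket -> illegal
(6,3): no bracket -> illegal

Answer: (0,5) (1,1) (1,2) (1,3) (1,5) (2,1) (2,5) (5,3) (5,4) (5,5) (6,1)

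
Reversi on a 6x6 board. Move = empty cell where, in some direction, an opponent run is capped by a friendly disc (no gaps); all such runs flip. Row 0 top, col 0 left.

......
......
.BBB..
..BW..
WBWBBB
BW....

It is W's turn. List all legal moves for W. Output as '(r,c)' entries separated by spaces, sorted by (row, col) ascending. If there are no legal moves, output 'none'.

(1,0): no bracket -> illegal
(1,1): flips 1 -> legal
(1,2): flips 2 -> legal
(1,3): flips 1 -> legal
(1,4): no bracket -> illegal
(2,0): no bracket -> illegal
(2,4): no bracket -> illegal
(3,0): no bracket -> illegal
(3,1): flips 2 -> legal
(3,4): no bracket -> illegal
(3,5): no bracket -> illegal
(5,2): no bracket -> illegal
(5,3): flips 1 -> legal
(5,4): no bracket -> illegal
(5,5): flips 1 -> legal

Answer: (1,1) (1,2) (1,3) (3,1) (5,3) (5,5)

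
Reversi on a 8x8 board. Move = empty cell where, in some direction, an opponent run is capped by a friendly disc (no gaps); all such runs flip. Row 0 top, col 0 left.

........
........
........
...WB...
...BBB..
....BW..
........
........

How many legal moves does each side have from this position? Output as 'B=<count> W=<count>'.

Answer: B=6 W=2

Derivation:
-- B to move --
(2,2): flips 1 -> legal
(2,3): flips 1 -> legal
(2,4): no bracket -> illegal
(3,2): flips 1 -> legal
(4,2): no bracket -> illegal
(4,6): no bracket -> illegal
(5,6): flips 1 -> legal
(6,4): no bracket -> illegal
(6,5): flips 1 -> legal
(6,6): flips 1 -> legal
B mobility = 6
-- W to move --
(2,3): no bracket -> illegal
(2,4): no bracket -> illegal
(2,5): no bracket -> illegal
(3,2): no bracket -> illegal
(3,5): flips 2 -> legal
(3,6): no bracket -> illegal
(4,2): no bracket -> illegal
(4,6): no bracket -> illegal
(5,2): no bracket -> illegal
(5,3): flips 2 -> legal
(5,6): no bracket -> illegal
(6,3): no bracket -> illegal
(6,4): no bracket -> illegal
(6,5): no bracket -> illegal
W mobility = 2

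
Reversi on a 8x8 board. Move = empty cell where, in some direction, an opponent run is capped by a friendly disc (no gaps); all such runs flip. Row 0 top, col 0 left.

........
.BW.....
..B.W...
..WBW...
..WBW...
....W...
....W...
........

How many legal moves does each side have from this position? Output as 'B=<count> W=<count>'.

-- B to move --
(0,1): no bracket -> illegal
(0,2): flips 1 -> legal
(0,3): no bracket -> illegal
(1,3): flips 1 -> legal
(1,4): no bracket -> illegal
(1,5): flips 1 -> legal
(2,1): flips 1 -> legal
(2,3): no bracket -> illegal
(2,5): flips 1 -> legal
(3,1): flips 1 -> legal
(3,5): flips 1 -> legal
(4,1): flips 1 -> legal
(4,5): flips 1 -> legal
(5,1): flips 1 -> legal
(5,2): flips 2 -> legal
(5,3): no bracket -> illegal
(5,5): flips 1 -> legal
(6,3): no bracket -> illegal
(6,5): flips 1 -> legal
(7,3): no bracket -> illegal
(7,4): no bracket -> illegal
(7,5): no bracket -> illegal
B mobility = 13
-- W to move --
(0,0): flips 3 -> legal
(0,1): no bracket -> illegal
(0,2): no bracket -> illegal
(1,0): flips 1 -> legal
(1,3): no bracket -> illegal
(2,0): no bracket -> illegal
(2,1): no bracket -> illegal
(2,3): no bracket -> illegal
(3,1): no bracket -> illegal
(5,2): flips 1 -> legal
(5,3): no bracket -> illegal
W mobility = 3

Answer: B=13 W=3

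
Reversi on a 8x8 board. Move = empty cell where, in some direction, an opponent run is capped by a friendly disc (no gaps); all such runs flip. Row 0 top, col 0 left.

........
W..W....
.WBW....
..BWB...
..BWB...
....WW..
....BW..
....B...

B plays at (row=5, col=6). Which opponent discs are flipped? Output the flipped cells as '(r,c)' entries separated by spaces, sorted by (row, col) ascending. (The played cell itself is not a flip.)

Answer: (6,5)

Derivation:
Dir NW: first cell '.' (not opp) -> no flip
Dir N: first cell '.' (not opp) -> no flip
Dir NE: first cell '.' (not opp) -> no flip
Dir W: opp run (5,5) (5,4), next='.' -> no flip
Dir E: first cell '.' (not opp) -> no flip
Dir SW: opp run (6,5) capped by B -> flip
Dir S: first cell '.' (not opp) -> no flip
Dir SE: first cell '.' (not opp) -> no flip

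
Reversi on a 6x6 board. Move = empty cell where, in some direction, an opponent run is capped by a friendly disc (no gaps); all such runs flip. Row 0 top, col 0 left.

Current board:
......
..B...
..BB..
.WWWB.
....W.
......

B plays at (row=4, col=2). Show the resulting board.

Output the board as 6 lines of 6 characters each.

Place B at (4,2); scan 8 dirs for brackets.
Dir NW: opp run (3,1), next='.' -> no flip
Dir N: opp run (3,2) capped by B -> flip
Dir NE: opp run (3,3), next='.' -> no flip
Dir W: first cell '.' (not opp) -> no flip
Dir E: first cell '.' (not opp) -> no flip
Dir SW: first cell '.' (not opp) -> no flip
Dir S: first cell '.' (not opp) -> no flip
Dir SE: first cell '.' (not opp) -> no flip
All flips: (3,2)

Answer: ......
..B...
..BB..
.WBWB.
..B.W.
......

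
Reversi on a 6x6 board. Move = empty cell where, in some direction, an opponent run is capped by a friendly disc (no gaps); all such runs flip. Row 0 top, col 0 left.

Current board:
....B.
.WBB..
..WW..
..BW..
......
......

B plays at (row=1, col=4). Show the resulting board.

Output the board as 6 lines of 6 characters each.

Place B at (1,4); scan 8 dirs for brackets.
Dir NW: first cell '.' (not opp) -> no flip
Dir N: first cell 'B' (not opp) -> no flip
Dir NE: first cell '.' (not opp) -> no flip
Dir W: first cell 'B' (not opp) -> no flip
Dir E: first cell '.' (not opp) -> no flip
Dir SW: opp run (2,3) capped by B -> flip
Dir S: first cell '.' (not opp) -> no flip
Dir SE: first cell '.' (not opp) -> no flip
All flips: (2,3)

Answer: ....B.
.WBBB.
..WB..
..BW..
......
......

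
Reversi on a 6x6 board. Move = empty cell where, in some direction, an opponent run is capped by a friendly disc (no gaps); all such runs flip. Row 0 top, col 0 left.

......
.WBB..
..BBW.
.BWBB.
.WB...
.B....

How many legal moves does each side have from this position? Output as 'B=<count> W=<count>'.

Answer: B=8 W=8

Derivation:
-- B to move --
(0,0): flips 1 -> legal
(0,1): no bracket -> illegal
(0,2): no bracket -> illegal
(1,0): flips 1 -> legal
(1,4): flips 1 -> legal
(1,5): flips 1 -> legal
(2,0): no bracket -> illegal
(2,1): no bracket -> illegal
(2,5): flips 1 -> legal
(3,0): no bracket -> illegal
(3,5): flips 1 -> legal
(4,0): flips 1 -> legal
(4,3): no bracket -> illegal
(5,0): flips 2 -> legal
(5,2): no bracket -> illegal
B mobility = 8
-- W to move --
(0,1): no bracket -> illegal
(0,2): flips 3 -> legal
(0,3): no bracket -> illegal
(0,4): no bracket -> illegal
(1,4): flips 3 -> legal
(2,0): no bracket -> illegal
(2,1): flips 3 -> legal
(2,5): no bracket -> illegal
(3,0): flips 1 -> legal
(3,5): flips 2 -> legal
(4,0): no bracket -> illegal
(4,3): flips 1 -> legal
(4,4): flips 3 -> legal
(4,5): no bracket -> illegal
(5,0): no bracket -> illegal
(5,2): flips 1 -> legal
(5,3): no bracket -> illegal
W mobility = 8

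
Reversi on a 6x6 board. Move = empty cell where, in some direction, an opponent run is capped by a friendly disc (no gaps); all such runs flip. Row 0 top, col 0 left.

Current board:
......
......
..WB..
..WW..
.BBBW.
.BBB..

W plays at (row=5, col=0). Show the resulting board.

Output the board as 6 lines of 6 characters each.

Answer: ......
......
..WB..
..WW..
.WBBW.
WBBB..

Derivation:
Place W at (5,0); scan 8 dirs for brackets.
Dir NW: edge -> no flip
Dir N: first cell '.' (not opp) -> no flip
Dir NE: opp run (4,1) capped by W -> flip
Dir W: edge -> no flip
Dir E: opp run (5,1) (5,2) (5,3), next='.' -> no flip
Dir SW: edge -> no flip
Dir S: edge -> no flip
Dir SE: edge -> no flip
All flips: (4,1)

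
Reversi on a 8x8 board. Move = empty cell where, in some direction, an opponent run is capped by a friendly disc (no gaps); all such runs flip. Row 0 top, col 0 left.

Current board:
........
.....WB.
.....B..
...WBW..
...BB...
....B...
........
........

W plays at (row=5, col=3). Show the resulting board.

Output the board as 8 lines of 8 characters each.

Place W at (5,3); scan 8 dirs for brackets.
Dir NW: first cell '.' (not opp) -> no flip
Dir N: opp run (4,3) capped by W -> flip
Dir NE: opp run (4,4) capped by W -> flip
Dir W: first cell '.' (not opp) -> no flip
Dir E: opp run (5,4), next='.' -> no flip
Dir SW: first cell '.' (not opp) -> no flip
Dir S: first cell '.' (not opp) -> no flip
Dir SE: first cell '.' (not opp) -> no flip
All flips: (4,3) (4,4)

Answer: ........
.....WB.
.....B..
...WBW..
...WW...
...WB...
........
........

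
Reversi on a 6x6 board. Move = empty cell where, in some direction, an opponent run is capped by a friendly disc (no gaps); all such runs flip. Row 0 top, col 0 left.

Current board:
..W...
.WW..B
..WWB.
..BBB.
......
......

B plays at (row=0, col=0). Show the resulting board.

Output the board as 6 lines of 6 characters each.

Place B at (0,0); scan 8 dirs for brackets.
Dir NW: edge -> no flip
Dir N: edge -> no flip
Dir NE: edge -> no flip
Dir W: edge -> no flip
Dir E: first cell '.' (not opp) -> no flip
Dir SW: edge -> no flip
Dir S: first cell '.' (not opp) -> no flip
Dir SE: opp run (1,1) (2,2) capped by B -> flip
All flips: (1,1) (2,2)

Answer: B.W...
.BW..B
..BWB.
..BBB.
......
......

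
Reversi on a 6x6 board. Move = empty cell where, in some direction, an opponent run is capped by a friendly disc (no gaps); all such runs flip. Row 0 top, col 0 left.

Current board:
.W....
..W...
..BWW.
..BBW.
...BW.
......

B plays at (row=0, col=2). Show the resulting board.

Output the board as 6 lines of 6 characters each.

Answer: .WB...
..B...
..BWW.
..BBW.
...BW.
......

Derivation:
Place B at (0,2); scan 8 dirs for brackets.
Dir NW: edge -> no flip
Dir N: edge -> no flip
Dir NE: edge -> no flip
Dir W: opp run (0,1), next='.' -> no flip
Dir E: first cell '.' (not opp) -> no flip
Dir SW: first cell '.' (not opp) -> no flip
Dir S: opp run (1,2) capped by B -> flip
Dir SE: first cell '.' (not opp) -> no flip
All flips: (1,2)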